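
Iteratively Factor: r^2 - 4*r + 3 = (r - 3)*(r - 1)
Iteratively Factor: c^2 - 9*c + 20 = (c - 4)*(c - 5)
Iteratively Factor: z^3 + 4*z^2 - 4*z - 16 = (z - 2)*(z^2 + 6*z + 8) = (z - 2)*(z + 4)*(z + 2)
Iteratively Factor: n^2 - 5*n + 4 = (n - 1)*(n - 4)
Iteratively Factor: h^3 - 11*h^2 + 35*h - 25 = (h - 1)*(h^2 - 10*h + 25) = (h - 5)*(h - 1)*(h - 5)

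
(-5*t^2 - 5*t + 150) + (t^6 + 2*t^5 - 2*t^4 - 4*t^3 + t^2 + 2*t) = t^6 + 2*t^5 - 2*t^4 - 4*t^3 - 4*t^2 - 3*t + 150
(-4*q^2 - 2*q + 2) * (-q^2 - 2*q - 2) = 4*q^4 + 10*q^3 + 10*q^2 - 4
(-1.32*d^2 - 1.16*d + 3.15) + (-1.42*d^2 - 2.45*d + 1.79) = -2.74*d^2 - 3.61*d + 4.94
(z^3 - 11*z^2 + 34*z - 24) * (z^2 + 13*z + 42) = z^5 + 2*z^4 - 67*z^3 - 44*z^2 + 1116*z - 1008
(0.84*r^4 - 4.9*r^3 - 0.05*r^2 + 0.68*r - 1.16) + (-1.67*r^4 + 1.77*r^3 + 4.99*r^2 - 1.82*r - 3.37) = -0.83*r^4 - 3.13*r^3 + 4.94*r^2 - 1.14*r - 4.53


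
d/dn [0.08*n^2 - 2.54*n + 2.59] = 0.16*n - 2.54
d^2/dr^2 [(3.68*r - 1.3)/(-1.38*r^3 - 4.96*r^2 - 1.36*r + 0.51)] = (-42.049152*r^5 - 121.424544*r^4 - 24.882688*r^3 + 175.451712*r^2 + 2.251752*r + 6.281024)/(2.628072*r^9 + 28.337472*r^8 + 109.620576*r^7 + 174.963772*r^6 + 87.086784*r^5 - 15.861408*r^4 - 17.049266*r^3 + 1.0404*r^2 + 1.061208*r - 0.132651)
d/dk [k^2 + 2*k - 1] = 2*k + 2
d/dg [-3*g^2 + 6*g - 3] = 6 - 6*g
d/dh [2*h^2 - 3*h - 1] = 4*h - 3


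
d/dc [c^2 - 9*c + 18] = 2*c - 9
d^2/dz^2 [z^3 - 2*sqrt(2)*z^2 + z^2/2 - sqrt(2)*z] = 6*z - 4*sqrt(2) + 1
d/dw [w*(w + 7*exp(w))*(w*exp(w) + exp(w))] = (w^3 + 14*w^2*exp(w) + 4*w^2 + 28*w*exp(w) + 2*w + 7*exp(w))*exp(w)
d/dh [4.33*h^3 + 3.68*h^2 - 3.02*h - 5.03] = 12.99*h^2 + 7.36*h - 3.02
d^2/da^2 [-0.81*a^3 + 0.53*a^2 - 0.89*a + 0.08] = 1.06 - 4.86*a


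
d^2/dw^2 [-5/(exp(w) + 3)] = 5*(3 - exp(w))*exp(w)/(exp(w) + 3)^3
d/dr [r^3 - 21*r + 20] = 3*r^2 - 21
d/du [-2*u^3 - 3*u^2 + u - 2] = -6*u^2 - 6*u + 1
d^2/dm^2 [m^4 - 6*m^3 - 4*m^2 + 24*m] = 12*m^2 - 36*m - 8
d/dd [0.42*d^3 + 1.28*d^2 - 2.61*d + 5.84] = 1.26*d^2 + 2.56*d - 2.61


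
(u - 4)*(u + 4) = u^2 - 16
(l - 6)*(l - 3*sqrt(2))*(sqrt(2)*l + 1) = sqrt(2)*l^3 - 6*sqrt(2)*l^2 - 5*l^2 - 3*sqrt(2)*l + 30*l + 18*sqrt(2)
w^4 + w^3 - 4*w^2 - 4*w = w*(w - 2)*(w + 1)*(w + 2)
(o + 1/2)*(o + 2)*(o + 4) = o^3 + 13*o^2/2 + 11*o + 4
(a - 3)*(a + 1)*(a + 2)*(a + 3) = a^4 + 3*a^3 - 7*a^2 - 27*a - 18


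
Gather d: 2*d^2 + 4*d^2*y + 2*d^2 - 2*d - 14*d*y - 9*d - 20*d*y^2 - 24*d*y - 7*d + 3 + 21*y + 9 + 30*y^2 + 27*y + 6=d^2*(4*y + 4) + d*(-20*y^2 - 38*y - 18) + 30*y^2 + 48*y + 18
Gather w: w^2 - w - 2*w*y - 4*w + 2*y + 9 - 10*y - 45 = w^2 + w*(-2*y - 5) - 8*y - 36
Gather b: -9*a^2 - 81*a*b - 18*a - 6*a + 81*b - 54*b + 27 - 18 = -9*a^2 - 24*a + b*(27 - 81*a) + 9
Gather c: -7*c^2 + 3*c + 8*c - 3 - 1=-7*c^2 + 11*c - 4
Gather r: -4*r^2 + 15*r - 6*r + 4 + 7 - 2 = -4*r^2 + 9*r + 9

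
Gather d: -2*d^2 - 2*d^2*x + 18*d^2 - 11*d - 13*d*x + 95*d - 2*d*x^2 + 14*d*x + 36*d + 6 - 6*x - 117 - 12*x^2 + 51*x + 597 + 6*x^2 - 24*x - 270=d^2*(16 - 2*x) + d*(-2*x^2 + x + 120) - 6*x^2 + 21*x + 216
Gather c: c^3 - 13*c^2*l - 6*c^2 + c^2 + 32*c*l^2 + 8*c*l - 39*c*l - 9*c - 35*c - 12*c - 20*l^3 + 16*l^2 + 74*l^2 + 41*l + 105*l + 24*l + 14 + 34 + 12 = c^3 + c^2*(-13*l - 5) + c*(32*l^2 - 31*l - 56) - 20*l^3 + 90*l^2 + 170*l + 60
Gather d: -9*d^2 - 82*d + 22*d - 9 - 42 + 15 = -9*d^2 - 60*d - 36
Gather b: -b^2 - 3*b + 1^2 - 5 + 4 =-b^2 - 3*b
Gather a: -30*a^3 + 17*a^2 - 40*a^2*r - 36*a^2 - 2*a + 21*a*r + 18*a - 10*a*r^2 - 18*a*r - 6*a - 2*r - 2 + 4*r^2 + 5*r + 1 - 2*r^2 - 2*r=-30*a^3 + a^2*(-40*r - 19) + a*(-10*r^2 + 3*r + 10) + 2*r^2 + r - 1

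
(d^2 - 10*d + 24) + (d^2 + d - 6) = 2*d^2 - 9*d + 18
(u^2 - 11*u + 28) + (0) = u^2 - 11*u + 28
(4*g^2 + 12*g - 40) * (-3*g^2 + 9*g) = -12*g^4 + 228*g^2 - 360*g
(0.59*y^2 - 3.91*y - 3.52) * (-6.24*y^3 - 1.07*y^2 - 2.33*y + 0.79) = -3.6816*y^5 + 23.7671*y^4 + 24.7738*y^3 + 13.3428*y^2 + 5.1127*y - 2.7808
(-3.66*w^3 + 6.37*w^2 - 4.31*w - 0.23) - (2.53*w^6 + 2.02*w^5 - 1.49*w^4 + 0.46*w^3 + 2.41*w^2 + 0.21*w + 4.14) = -2.53*w^6 - 2.02*w^5 + 1.49*w^4 - 4.12*w^3 + 3.96*w^2 - 4.52*w - 4.37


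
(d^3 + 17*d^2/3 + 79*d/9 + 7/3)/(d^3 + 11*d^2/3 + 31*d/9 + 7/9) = (d + 3)/(d + 1)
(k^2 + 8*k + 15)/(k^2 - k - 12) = (k + 5)/(k - 4)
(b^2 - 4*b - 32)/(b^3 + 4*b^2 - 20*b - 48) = (b^2 - 4*b - 32)/(b^3 + 4*b^2 - 20*b - 48)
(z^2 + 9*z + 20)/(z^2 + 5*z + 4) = (z + 5)/(z + 1)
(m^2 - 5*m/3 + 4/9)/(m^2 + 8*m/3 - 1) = (m - 4/3)/(m + 3)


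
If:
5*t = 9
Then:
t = 9/5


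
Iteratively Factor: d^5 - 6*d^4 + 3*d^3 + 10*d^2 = (d)*(d^4 - 6*d^3 + 3*d^2 + 10*d) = d*(d - 5)*(d^3 - d^2 - 2*d) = d^2*(d - 5)*(d^2 - d - 2) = d^2*(d - 5)*(d - 2)*(d + 1)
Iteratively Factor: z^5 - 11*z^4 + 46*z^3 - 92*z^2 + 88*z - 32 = (z - 2)*(z^4 - 9*z^3 + 28*z^2 - 36*z + 16) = (z - 2)*(z - 1)*(z^3 - 8*z^2 + 20*z - 16) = (z - 2)^2*(z - 1)*(z^2 - 6*z + 8) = (z - 4)*(z - 2)^2*(z - 1)*(z - 2)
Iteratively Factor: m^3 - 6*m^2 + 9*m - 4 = (m - 1)*(m^2 - 5*m + 4) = (m - 4)*(m - 1)*(m - 1)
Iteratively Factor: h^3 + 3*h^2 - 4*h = (h - 1)*(h^2 + 4*h) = h*(h - 1)*(h + 4)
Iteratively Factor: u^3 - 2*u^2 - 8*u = (u)*(u^2 - 2*u - 8) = u*(u + 2)*(u - 4)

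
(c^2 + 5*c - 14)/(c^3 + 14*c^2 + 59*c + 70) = (c - 2)/(c^2 + 7*c + 10)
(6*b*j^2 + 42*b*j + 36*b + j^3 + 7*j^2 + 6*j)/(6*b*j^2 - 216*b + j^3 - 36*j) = (j + 1)/(j - 6)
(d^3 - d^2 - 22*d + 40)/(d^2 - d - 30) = (d^2 - 6*d + 8)/(d - 6)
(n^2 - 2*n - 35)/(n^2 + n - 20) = (n - 7)/(n - 4)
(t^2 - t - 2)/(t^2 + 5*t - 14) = (t + 1)/(t + 7)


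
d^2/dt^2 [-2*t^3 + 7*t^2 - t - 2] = 14 - 12*t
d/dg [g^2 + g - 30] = 2*g + 1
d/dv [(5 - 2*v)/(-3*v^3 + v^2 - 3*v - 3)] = (6*v^3 - 2*v^2 + 6*v - (2*v - 5)*(9*v^2 - 2*v + 3) + 6)/(3*v^3 - v^2 + 3*v + 3)^2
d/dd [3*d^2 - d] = 6*d - 1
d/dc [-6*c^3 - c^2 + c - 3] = -18*c^2 - 2*c + 1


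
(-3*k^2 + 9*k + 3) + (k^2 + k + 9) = -2*k^2 + 10*k + 12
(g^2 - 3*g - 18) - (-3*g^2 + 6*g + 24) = 4*g^2 - 9*g - 42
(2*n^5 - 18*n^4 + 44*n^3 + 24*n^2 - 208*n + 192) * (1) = 2*n^5 - 18*n^4 + 44*n^3 + 24*n^2 - 208*n + 192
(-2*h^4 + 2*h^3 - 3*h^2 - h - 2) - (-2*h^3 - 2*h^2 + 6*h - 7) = -2*h^4 + 4*h^3 - h^2 - 7*h + 5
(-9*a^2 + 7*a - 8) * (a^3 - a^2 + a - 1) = -9*a^5 + 16*a^4 - 24*a^3 + 24*a^2 - 15*a + 8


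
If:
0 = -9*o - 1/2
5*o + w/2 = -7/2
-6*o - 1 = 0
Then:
No Solution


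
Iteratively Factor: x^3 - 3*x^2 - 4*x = (x + 1)*(x^2 - 4*x) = (x - 4)*(x + 1)*(x)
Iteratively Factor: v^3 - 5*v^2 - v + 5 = (v - 5)*(v^2 - 1) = (v - 5)*(v + 1)*(v - 1)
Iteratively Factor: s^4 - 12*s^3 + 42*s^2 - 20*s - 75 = (s - 5)*(s^3 - 7*s^2 + 7*s + 15) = (s - 5)*(s + 1)*(s^2 - 8*s + 15) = (s - 5)^2*(s + 1)*(s - 3)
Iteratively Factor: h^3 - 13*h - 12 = (h - 4)*(h^2 + 4*h + 3) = (h - 4)*(h + 3)*(h + 1)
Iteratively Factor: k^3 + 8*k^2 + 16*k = (k)*(k^2 + 8*k + 16) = k*(k + 4)*(k + 4)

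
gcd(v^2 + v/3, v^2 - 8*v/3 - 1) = v + 1/3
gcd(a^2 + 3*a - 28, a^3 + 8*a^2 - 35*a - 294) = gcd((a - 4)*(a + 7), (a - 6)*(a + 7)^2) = a + 7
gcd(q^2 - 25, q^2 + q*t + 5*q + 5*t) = q + 5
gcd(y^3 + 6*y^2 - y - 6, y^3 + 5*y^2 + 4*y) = y + 1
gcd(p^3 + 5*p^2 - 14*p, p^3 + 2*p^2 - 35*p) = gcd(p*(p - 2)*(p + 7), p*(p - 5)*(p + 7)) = p^2 + 7*p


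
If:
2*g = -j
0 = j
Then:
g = 0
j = 0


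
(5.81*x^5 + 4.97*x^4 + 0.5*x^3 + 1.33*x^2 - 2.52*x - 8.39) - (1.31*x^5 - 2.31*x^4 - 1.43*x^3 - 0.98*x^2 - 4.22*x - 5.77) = 4.5*x^5 + 7.28*x^4 + 1.93*x^3 + 2.31*x^2 + 1.7*x - 2.62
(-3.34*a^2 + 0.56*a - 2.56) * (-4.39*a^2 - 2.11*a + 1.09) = 14.6626*a^4 + 4.589*a^3 + 6.4162*a^2 + 6.012*a - 2.7904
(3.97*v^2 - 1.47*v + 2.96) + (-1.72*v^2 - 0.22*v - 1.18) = 2.25*v^2 - 1.69*v + 1.78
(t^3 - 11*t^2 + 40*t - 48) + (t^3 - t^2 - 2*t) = 2*t^3 - 12*t^2 + 38*t - 48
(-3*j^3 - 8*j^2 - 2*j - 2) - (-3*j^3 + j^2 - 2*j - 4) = 2 - 9*j^2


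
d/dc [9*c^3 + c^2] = c*(27*c + 2)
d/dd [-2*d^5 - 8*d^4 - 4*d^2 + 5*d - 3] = -10*d^4 - 32*d^3 - 8*d + 5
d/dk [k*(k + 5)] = 2*k + 5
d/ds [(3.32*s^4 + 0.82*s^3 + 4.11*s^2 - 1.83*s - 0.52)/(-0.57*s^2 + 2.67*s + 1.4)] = (-3.7848*s^5 + 26.1258*s^4 + 22.9708*s^3 + 13.3746*s^2 + 10.9152*s - 1.1736)/(0.3249*s^4 - 3.0438*s^3 + 5.5329*s^2 + 7.476*s + 1.96)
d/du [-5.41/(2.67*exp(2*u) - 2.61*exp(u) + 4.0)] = (28.8894*exp(u) - 14.1201)*exp(u)/(2.67*exp(2*u) - 2.61*exp(u) + 4.0)^2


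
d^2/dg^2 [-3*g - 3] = 0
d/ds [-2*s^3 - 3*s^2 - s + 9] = -6*s^2 - 6*s - 1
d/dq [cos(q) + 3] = -sin(q)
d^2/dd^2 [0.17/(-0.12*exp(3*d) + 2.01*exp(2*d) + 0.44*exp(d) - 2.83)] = (-0.17*(-0.72*exp(2*d) + 8.04*exp(d) + 0.88)*(-0.36*exp(2*d) + 4.02*exp(d) + 0.44)*exp(d) + (0.1836*exp(2*d) - 1.3668*exp(d) - 0.0748)*(0.12*exp(3*d) - 2.01*exp(2*d) - 0.44*exp(d) + 2.83))*exp(d)/(0.12*exp(3*d) - 2.01*exp(2*d) - 0.44*exp(d) + 2.83)^3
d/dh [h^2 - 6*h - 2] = 2*h - 6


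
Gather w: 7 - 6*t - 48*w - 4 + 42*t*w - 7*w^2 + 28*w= -6*t - 7*w^2 + w*(42*t - 20) + 3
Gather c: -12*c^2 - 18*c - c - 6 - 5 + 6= -12*c^2 - 19*c - 5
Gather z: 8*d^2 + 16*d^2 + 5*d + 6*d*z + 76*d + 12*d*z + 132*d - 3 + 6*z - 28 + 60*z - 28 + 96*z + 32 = 24*d^2 + 213*d + z*(18*d + 162) - 27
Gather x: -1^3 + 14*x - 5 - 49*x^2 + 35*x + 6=-49*x^2 + 49*x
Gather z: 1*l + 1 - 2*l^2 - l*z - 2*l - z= -2*l^2 - l + z*(-l - 1) + 1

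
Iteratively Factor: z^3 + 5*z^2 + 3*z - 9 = (z + 3)*(z^2 + 2*z - 3) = (z - 1)*(z + 3)*(z + 3)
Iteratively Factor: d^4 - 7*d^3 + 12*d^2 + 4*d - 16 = (d - 4)*(d^3 - 3*d^2 + 4) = (d - 4)*(d - 2)*(d^2 - d - 2) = (d - 4)*(d - 2)^2*(d + 1)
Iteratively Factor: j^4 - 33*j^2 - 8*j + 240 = (j + 4)*(j^3 - 4*j^2 - 17*j + 60) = (j - 5)*(j + 4)*(j^2 + j - 12) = (j - 5)*(j - 3)*(j + 4)*(j + 4)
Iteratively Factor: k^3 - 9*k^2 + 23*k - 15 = (k - 3)*(k^2 - 6*k + 5) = (k - 3)*(k - 1)*(k - 5)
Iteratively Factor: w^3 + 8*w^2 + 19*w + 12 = (w + 3)*(w^2 + 5*w + 4) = (w + 3)*(w + 4)*(w + 1)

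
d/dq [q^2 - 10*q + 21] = 2*q - 10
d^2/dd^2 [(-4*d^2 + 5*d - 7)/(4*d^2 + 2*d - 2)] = 4*(7*d^3 - 27*d^2 - 3*d - 5)/(8*d^6 + 12*d^5 - 6*d^4 - 11*d^3 + 3*d^2 + 3*d - 1)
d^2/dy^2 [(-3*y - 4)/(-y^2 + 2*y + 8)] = 2*((2 - 9*y)*(-y^2 + 2*y + 8) - 4*(y - 1)^2*(3*y + 4))/(-y^2 + 2*y + 8)^3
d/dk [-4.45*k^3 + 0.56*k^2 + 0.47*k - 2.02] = -13.35*k^2 + 1.12*k + 0.47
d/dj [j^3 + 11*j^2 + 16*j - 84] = 3*j^2 + 22*j + 16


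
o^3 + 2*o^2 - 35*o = o*(o - 5)*(o + 7)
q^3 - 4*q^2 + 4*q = q*(q - 2)^2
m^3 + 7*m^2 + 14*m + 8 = (m + 1)*(m + 2)*(m + 4)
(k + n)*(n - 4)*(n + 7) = k*n^2 + 3*k*n - 28*k + n^3 + 3*n^2 - 28*n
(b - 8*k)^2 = b^2 - 16*b*k + 64*k^2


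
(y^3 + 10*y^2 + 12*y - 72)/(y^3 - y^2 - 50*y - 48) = (y^2 + 4*y - 12)/(y^2 - 7*y - 8)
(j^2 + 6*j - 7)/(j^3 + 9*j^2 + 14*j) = (j - 1)/(j*(j + 2))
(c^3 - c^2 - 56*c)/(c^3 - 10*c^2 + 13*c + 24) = c*(c + 7)/(c^2 - 2*c - 3)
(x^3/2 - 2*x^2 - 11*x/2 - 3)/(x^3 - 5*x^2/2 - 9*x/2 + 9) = (x^3 - 4*x^2 - 11*x - 6)/(2*x^3 - 5*x^2 - 9*x + 18)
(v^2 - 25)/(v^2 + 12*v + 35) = (v - 5)/(v + 7)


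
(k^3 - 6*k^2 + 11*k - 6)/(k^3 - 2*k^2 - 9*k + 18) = (k - 1)/(k + 3)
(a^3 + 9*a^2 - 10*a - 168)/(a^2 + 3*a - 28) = a + 6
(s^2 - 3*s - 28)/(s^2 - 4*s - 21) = (s + 4)/(s + 3)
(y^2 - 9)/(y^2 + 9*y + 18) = (y - 3)/(y + 6)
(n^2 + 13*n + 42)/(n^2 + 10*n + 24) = (n + 7)/(n + 4)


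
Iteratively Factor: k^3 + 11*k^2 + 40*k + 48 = (k + 4)*(k^2 + 7*k + 12) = (k + 4)^2*(k + 3)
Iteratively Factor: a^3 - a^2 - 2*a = (a - 2)*(a^2 + a) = (a - 2)*(a + 1)*(a)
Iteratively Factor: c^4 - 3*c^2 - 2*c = (c - 2)*(c^3 + 2*c^2 + c) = c*(c - 2)*(c^2 + 2*c + 1) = c*(c - 2)*(c + 1)*(c + 1)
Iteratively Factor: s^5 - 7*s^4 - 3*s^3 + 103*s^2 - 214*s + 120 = (s + 4)*(s^4 - 11*s^3 + 41*s^2 - 61*s + 30) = (s - 1)*(s + 4)*(s^3 - 10*s^2 + 31*s - 30) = (s - 5)*(s - 1)*(s + 4)*(s^2 - 5*s + 6) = (s - 5)*(s - 3)*(s - 1)*(s + 4)*(s - 2)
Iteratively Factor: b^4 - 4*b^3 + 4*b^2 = (b - 2)*(b^3 - 2*b^2) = (b - 2)^2*(b^2) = b*(b - 2)^2*(b)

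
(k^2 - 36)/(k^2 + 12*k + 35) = (k^2 - 36)/(k^2 + 12*k + 35)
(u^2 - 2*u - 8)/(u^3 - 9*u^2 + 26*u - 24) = (u + 2)/(u^2 - 5*u + 6)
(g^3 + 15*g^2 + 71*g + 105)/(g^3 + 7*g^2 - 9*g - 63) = (g + 5)/(g - 3)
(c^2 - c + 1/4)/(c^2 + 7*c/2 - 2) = (c - 1/2)/(c + 4)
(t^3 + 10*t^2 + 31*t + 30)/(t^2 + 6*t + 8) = (t^2 + 8*t + 15)/(t + 4)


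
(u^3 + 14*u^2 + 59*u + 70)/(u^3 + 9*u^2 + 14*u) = (u + 5)/u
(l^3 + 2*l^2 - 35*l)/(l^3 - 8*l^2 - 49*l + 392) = l*(l - 5)/(l^2 - 15*l + 56)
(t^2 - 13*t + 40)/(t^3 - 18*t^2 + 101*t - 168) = (t - 5)/(t^2 - 10*t + 21)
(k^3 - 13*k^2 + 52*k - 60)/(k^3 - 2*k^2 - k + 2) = (k^2 - 11*k + 30)/(k^2 - 1)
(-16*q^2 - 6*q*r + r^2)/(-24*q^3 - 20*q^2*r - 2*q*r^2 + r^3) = (8*q - r)/(12*q^2 + 4*q*r - r^2)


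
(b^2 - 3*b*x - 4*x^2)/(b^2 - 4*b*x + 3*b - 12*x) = (b + x)/(b + 3)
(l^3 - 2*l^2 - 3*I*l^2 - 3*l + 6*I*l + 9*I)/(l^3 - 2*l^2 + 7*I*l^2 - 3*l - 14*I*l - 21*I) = (l - 3*I)/(l + 7*I)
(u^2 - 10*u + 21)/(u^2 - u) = (u^2 - 10*u + 21)/(u*(u - 1))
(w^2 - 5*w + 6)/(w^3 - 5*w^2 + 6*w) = 1/w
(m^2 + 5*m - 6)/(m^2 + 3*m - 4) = (m + 6)/(m + 4)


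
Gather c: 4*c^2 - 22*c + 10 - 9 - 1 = 4*c^2 - 22*c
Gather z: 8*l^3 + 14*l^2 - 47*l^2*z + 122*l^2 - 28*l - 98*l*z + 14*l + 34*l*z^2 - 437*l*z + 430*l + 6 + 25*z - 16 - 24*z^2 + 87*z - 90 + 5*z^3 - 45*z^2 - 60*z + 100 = 8*l^3 + 136*l^2 + 416*l + 5*z^3 + z^2*(34*l - 69) + z*(-47*l^2 - 535*l + 52)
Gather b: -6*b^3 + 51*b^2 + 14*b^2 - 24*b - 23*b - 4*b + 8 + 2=-6*b^3 + 65*b^2 - 51*b + 10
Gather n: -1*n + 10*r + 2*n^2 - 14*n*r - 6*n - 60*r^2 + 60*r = 2*n^2 + n*(-14*r - 7) - 60*r^2 + 70*r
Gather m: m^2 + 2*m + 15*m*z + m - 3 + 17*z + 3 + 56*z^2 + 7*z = m^2 + m*(15*z + 3) + 56*z^2 + 24*z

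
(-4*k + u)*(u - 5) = -4*k*u + 20*k + u^2 - 5*u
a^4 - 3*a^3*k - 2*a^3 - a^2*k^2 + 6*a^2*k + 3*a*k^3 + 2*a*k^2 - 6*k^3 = (a - 2)*(a - 3*k)*(a - k)*(a + k)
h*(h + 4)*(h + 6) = h^3 + 10*h^2 + 24*h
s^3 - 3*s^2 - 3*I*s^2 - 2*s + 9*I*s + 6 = (s - 3)*(s - 2*I)*(s - I)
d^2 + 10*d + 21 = (d + 3)*(d + 7)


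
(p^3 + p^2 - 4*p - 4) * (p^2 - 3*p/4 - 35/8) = p^5 + p^4/4 - 73*p^3/8 - 43*p^2/8 + 41*p/2 + 35/2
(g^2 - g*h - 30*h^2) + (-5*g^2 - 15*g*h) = -4*g^2 - 16*g*h - 30*h^2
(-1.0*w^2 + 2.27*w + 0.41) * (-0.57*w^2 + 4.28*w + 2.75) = 0.57*w^4 - 5.5739*w^3 + 6.7319*w^2 + 7.9973*w + 1.1275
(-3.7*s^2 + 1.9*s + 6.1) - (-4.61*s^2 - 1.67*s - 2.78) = 0.91*s^2 + 3.57*s + 8.88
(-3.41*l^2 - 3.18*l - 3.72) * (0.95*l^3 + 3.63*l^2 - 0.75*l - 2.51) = -3.2395*l^5 - 15.3993*l^4 - 12.5199*l^3 - 2.5595*l^2 + 10.7718*l + 9.3372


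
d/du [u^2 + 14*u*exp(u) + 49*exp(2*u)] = 14*u*exp(u) + 2*u + 98*exp(2*u) + 14*exp(u)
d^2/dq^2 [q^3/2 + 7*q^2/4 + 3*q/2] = 3*q + 7/2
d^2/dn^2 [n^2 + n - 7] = 2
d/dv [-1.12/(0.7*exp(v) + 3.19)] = 0.784*exp(v)/(0.7*exp(v) + 3.19)^2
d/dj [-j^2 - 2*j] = -2*j - 2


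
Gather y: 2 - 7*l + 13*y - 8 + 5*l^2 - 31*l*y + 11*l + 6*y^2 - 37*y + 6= 5*l^2 + 4*l + 6*y^2 + y*(-31*l - 24)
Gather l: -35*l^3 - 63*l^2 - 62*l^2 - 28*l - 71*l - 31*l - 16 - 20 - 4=-35*l^3 - 125*l^2 - 130*l - 40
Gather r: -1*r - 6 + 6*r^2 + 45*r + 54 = 6*r^2 + 44*r + 48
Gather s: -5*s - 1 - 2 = -5*s - 3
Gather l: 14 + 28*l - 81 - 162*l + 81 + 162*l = 28*l + 14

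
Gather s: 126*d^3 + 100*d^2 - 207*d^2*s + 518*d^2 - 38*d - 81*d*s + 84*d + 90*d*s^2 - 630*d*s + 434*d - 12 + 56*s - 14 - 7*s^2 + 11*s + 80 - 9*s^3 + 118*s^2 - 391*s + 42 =126*d^3 + 618*d^2 + 480*d - 9*s^3 + s^2*(90*d + 111) + s*(-207*d^2 - 711*d - 324) + 96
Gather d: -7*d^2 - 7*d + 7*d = -7*d^2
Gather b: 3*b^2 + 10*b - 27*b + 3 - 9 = 3*b^2 - 17*b - 6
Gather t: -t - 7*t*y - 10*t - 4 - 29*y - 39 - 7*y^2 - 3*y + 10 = t*(-7*y - 11) - 7*y^2 - 32*y - 33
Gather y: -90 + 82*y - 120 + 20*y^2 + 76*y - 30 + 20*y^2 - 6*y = 40*y^2 + 152*y - 240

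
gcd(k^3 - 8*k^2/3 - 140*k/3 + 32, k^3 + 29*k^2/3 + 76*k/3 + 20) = k + 6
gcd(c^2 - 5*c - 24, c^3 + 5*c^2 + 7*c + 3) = c + 3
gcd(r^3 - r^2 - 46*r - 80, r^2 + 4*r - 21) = 1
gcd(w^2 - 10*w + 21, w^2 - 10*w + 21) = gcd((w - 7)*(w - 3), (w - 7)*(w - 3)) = w^2 - 10*w + 21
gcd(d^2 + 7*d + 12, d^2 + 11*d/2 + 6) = d + 4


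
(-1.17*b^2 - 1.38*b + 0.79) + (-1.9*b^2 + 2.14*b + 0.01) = -3.07*b^2 + 0.76*b + 0.8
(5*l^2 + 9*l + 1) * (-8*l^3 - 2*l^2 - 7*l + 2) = -40*l^5 - 82*l^4 - 61*l^3 - 55*l^2 + 11*l + 2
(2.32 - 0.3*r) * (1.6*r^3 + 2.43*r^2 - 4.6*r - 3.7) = -0.48*r^4 + 2.983*r^3 + 7.0176*r^2 - 9.562*r - 8.584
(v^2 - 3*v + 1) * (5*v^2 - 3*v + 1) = 5*v^4 - 18*v^3 + 15*v^2 - 6*v + 1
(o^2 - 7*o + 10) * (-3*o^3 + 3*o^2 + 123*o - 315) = -3*o^5 + 24*o^4 + 72*o^3 - 1146*o^2 + 3435*o - 3150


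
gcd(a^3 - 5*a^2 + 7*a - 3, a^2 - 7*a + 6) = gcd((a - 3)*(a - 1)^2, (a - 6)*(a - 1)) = a - 1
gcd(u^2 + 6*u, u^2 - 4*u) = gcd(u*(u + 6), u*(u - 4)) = u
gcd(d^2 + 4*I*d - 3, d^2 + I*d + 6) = d + 3*I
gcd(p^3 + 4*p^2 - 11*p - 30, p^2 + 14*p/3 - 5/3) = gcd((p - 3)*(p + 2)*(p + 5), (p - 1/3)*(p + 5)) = p + 5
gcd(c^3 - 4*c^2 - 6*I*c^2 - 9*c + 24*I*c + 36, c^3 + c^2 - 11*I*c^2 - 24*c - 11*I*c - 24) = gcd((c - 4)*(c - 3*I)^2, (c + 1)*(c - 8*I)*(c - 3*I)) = c - 3*I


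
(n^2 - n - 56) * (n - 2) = n^3 - 3*n^2 - 54*n + 112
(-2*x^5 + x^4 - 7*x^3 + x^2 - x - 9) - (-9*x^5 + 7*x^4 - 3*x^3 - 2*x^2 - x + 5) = 7*x^5 - 6*x^4 - 4*x^3 + 3*x^2 - 14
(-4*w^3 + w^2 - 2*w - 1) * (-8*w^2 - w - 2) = 32*w^5 - 4*w^4 + 23*w^3 + 8*w^2 + 5*w + 2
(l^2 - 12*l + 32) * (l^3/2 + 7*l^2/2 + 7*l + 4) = l^5/2 - 5*l^4/2 - 19*l^3 + 32*l^2 + 176*l + 128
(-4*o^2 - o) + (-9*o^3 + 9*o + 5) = -9*o^3 - 4*o^2 + 8*o + 5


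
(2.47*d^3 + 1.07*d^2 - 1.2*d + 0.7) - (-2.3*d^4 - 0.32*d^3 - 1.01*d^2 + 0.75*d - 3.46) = 2.3*d^4 + 2.79*d^3 + 2.08*d^2 - 1.95*d + 4.16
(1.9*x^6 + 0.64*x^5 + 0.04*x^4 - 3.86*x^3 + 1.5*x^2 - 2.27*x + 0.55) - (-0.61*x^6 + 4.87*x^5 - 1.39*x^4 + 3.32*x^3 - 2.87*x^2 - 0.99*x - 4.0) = 2.51*x^6 - 4.23*x^5 + 1.43*x^4 - 7.18*x^3 + 4.37*x^2 - 1.28*x + 4.55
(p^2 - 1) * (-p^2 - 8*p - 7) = -p^4 - 8*p^3 - 6*p^2 + 8*p + 7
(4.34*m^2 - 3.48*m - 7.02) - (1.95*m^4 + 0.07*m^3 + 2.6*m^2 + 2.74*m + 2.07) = -1.95*m^4 - 0.07*m^3 + 1.74*m^2 - 6.22*m - 9.09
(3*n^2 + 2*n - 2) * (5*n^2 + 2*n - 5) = 15*n^4 + 16*n^3 - 21*n^2 - 14*n + 10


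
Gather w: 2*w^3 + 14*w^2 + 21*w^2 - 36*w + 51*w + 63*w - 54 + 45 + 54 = 2*w^3 + 35*w^2 + 78*w + 45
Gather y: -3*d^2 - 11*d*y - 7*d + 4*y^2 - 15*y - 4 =-3*d^2 - 7*d + 4*y^2 + y*(-11*d - 15) - 4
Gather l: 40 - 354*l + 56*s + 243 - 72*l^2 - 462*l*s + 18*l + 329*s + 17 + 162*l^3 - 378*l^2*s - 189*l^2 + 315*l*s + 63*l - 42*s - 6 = 162*l^3 + l^2*(-378*s - 261) + l*(-147*s - 273) + 343*s + 294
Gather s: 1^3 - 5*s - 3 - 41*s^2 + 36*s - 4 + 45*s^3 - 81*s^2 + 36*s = 45*s^3 - 122*s^2 + 67*s - 6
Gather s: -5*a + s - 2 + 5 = -5*a + s + 3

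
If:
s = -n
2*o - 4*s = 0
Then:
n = -s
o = 2*s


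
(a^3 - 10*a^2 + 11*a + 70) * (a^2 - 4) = a^5 - 10*a^4 + 7*a^3 + 110*a^2 - 44*a - 280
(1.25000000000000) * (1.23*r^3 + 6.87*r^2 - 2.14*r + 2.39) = 1.5375*r^3 + 8.5875*r^2 - 2.675*r + 2.9875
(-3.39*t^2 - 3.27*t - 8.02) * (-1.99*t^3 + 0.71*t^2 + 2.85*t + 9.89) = 6.7461*t^5 + 4.1004*t^4 + 3.9766*t^3 - 48.5408*t^2 - 55.1973*t - 79.3178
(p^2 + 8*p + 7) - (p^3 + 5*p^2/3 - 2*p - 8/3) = -p^3 - 2*p^2/3 + 10*p + 29/3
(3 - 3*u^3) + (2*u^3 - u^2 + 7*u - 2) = -u^3 - u^2 + 7*u + 1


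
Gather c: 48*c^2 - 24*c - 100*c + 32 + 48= 48*c^2 - 124*c + 80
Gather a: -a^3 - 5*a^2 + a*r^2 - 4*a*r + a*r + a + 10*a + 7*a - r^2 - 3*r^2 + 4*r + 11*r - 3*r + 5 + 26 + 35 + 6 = -a^3 - 5*a^2 + a*(r^2 - 3*r + 18) - 4*r^2 + 12*r + 72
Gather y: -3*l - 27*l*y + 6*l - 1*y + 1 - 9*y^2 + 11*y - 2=3*l - 9*y^2 + y*(10 - 27*l) - 1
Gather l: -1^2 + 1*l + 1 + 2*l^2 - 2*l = 2*l^2 - l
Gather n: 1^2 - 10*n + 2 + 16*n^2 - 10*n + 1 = 16*n^2 - 20*n + 4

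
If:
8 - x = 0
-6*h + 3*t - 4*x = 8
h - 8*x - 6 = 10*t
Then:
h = -610/57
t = -460/57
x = 8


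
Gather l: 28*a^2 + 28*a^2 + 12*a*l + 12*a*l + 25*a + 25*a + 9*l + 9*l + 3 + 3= 56*a^2 + 50*a + l*(24*a + 18) + 6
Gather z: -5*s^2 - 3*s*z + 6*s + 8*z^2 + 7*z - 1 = -5*s^2 + 6*s + 8*z^2 + z*(7 - 3*s) - 1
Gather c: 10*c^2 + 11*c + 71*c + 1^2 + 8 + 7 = 10*c^2 + 82*c + 16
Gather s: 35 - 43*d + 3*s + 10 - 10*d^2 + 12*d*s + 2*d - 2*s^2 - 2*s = -10*d^2 - 41*d - 2*s^2 + s*(12*d + 1) + 45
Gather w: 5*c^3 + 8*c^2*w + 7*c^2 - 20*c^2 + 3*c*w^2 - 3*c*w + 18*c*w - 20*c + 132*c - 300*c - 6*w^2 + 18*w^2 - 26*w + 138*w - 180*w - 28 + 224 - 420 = 5*c^3 - 13*c^2 - 188*c + w^2*(3*c + 12) + w*(8*c^2 + 15*c - 68) - 224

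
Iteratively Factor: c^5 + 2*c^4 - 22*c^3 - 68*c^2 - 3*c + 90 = (c - 1)*(c^4 + 3*c^3 - 19*c^2 - 87*c - 90) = (c - 1)*(c + 3)*(c^3 - 19*c - 30) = (c - 1)*(c + 2)*(c + 3)*(c^2 - 2*c - 15) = (c - 1)*(c + 2)*(c + 3)^2*(c - 5)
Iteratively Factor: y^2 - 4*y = (y)*(y - 4)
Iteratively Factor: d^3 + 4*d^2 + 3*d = (d)*(d^2 + 4*d + 3) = d*(d + 1)*(d + 3)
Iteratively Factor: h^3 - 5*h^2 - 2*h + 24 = (h - 4)*(h^2 - h - 6) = (h - 4)*(h - 3)*(h + 2)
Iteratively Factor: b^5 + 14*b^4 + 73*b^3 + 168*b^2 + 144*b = (b + 4)*(b^4 + 10*b^3 + 33*b^2 + 36*b) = (b + 4)^2*(b^3 + 6*b^2 + 9*b) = (b + 3)*(b + 4)^2*(b^2 + 3*b) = b*(b + 3)*(b + 4)^2*(b + 3)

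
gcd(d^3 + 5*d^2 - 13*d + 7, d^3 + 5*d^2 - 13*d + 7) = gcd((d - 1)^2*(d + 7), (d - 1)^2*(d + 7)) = d^3 + 5*d^2 - 13*d + 7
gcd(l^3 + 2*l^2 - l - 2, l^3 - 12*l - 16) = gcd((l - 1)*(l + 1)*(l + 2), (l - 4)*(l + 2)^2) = l + 2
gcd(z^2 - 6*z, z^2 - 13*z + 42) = z - 6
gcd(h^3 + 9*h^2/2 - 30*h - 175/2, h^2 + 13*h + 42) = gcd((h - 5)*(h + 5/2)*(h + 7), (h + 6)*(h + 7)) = h + 7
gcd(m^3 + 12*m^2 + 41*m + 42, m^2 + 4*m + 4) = m + 2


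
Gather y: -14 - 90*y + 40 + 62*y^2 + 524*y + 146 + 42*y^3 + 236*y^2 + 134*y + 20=42*y^3 + 298*y^2 + 568*y + 192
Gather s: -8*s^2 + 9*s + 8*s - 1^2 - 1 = -8*s^2 + 17*s - 2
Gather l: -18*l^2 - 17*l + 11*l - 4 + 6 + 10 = -18*l^2 - 6*l + 12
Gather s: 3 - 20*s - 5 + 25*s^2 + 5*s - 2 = 25*s^2 - 15*s - 4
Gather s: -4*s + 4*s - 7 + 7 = 0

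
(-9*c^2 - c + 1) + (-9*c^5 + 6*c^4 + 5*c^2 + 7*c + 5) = -9*c^5 + 6*c^4 - 4*c^2 + 6*c + 6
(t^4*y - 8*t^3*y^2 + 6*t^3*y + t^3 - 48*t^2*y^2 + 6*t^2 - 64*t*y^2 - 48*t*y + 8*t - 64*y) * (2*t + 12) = 2*t^5*y - 16*t^4*y^2 + 24*t^4*y + 2*t^4 - 192*t^3*y^2 + 72*t^3*y + 24*t^3 - 704*t^2*y^2 - 96*t^2*y + 88*t^2 - 768*t*y^2 - 704*t*y + 96*t - 768*y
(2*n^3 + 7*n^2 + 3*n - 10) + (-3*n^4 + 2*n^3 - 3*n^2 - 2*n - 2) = -3*n^4 + 4*n^3 + 4*n^2 + n - 12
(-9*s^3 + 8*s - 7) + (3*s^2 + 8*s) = -9*s^3 + 3*s^2 + 16*s - 7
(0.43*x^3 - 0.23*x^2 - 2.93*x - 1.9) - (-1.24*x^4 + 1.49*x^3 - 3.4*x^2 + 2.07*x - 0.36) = 1.24*x^4 - 1.06*x^3 + 3.17*x^2 - 5.0*x - 1.54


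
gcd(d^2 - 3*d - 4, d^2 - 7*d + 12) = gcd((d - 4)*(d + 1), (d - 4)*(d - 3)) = d - 4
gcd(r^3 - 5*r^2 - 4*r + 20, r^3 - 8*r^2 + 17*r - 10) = r^2 - 7*r + 10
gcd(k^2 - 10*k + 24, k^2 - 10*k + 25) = 1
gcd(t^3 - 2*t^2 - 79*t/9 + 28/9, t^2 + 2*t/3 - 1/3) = t - 1/3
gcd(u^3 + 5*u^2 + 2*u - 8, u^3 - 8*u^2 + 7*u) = u - 1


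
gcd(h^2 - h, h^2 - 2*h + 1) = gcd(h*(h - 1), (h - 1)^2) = h - 1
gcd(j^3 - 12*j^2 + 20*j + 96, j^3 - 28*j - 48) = j^2 - 4*j - 12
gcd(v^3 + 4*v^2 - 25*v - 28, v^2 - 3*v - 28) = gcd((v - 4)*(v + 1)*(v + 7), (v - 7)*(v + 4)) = 1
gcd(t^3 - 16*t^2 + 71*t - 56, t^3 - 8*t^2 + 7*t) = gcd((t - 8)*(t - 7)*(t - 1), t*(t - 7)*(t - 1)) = t^2 - 8*t + 7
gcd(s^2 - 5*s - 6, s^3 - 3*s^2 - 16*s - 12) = s^2 - 5*s - 6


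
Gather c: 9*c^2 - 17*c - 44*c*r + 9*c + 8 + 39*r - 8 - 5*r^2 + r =9*c^2 + c*(-44*r - 8) - 5*r^2 + 40*r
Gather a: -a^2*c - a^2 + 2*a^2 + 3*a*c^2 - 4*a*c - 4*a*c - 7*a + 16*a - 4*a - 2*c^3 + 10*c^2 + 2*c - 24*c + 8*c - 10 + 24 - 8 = a^2*(1 - c) + a*(3*c^2 - 8*c + 5) - 2*c^3 + 10*c^2 - 14*c + 6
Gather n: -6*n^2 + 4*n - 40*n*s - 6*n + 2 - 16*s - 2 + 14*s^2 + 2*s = -6*n^2 + n*(-40*s - 2) + 14*s^2 - 14*s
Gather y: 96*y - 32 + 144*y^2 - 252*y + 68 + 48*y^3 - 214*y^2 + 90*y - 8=48*y^3 - 70*y^2 - 66*y + 28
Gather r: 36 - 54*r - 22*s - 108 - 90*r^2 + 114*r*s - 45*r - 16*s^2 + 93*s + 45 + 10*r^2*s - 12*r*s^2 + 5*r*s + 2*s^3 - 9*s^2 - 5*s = r^2*(10*s - 90) + r*(-12*s^2 + 119*s - 99) + 2*s^3 - 25*s^2 + 66*s - 27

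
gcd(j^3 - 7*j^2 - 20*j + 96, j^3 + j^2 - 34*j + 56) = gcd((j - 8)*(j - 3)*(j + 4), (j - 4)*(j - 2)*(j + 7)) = 1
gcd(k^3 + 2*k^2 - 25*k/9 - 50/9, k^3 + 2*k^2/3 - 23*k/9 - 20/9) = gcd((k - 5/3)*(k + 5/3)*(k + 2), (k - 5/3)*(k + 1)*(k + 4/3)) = k - 5/3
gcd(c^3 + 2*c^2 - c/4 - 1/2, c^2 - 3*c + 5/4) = c - 1/2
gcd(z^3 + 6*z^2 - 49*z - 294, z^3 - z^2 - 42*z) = z^2 - z - 42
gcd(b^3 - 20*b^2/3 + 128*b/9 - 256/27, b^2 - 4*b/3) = b - 4/3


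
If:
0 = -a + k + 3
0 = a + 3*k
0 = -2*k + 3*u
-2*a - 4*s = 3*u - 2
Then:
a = 9/4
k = -3/4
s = -1/4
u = -1/2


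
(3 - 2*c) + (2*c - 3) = 0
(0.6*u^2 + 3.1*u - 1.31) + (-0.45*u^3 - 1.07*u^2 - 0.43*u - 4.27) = -0.45*u^3 - 0.47*u^2 + 2.67*u - 5.58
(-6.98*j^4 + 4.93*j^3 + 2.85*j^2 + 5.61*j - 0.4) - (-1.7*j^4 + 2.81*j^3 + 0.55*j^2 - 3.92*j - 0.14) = -5.28*j^4 + 2.12*j^3 + 2.3*j^2 + 9.53*j - 0.26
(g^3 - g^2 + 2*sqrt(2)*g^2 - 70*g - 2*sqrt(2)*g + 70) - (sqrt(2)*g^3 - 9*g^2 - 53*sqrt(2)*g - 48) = -sqrt(2)*g^3 + g^3 + 2*sqrt(2)*g^2 + 8*g^2 - 70*g + 51*sqrt(2)*g + 118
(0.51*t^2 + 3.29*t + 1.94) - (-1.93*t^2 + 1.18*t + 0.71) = 2.44*t^2 + 2.11*t + 1.23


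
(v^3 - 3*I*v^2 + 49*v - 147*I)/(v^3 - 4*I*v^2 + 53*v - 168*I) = (v - 7*I)/(v - 8*I)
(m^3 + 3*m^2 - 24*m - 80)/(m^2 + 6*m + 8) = (m^2 - m - 20)/(m + 2)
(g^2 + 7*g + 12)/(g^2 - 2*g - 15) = (g + 4)/(g - 5)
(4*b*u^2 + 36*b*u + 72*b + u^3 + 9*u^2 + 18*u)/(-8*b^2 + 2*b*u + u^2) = (u^2 + 9*u + 18)/(-2*b + u)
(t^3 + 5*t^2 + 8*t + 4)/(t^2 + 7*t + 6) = (t^2 + 4*t + 4)/(t + 6)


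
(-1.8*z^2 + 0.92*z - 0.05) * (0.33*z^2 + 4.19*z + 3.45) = -0.594*z^4 - 7.2384*z^3 - 2.3717*z^2 + 2.9645*z - 0.1725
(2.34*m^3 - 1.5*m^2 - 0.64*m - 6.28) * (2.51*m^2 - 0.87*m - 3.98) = 5.8734*m^5 - 5.8008*m^4 - 9.6146*m^3 - 9.236*m^2 + 8.0108*m + 24.9944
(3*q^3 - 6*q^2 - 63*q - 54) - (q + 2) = 3*q^3 - 6*q^2 - 64*q - 56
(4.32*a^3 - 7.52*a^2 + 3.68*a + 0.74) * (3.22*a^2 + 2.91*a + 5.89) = 13.9104*a^5 - 11.6432*a^4 + 15.4112*a^3 - 31.2012*a^2 + 23.8286*a + 4.3586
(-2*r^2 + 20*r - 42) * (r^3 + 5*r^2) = -2*r^5 + 10*r^4 + 58*r^3 - 210*r^2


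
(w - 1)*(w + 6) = w^2 + 5*w - 6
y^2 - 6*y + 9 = (y - 3)^2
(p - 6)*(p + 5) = p^2 - p - 30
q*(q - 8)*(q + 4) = q^3 - 4*q^2 - 32*q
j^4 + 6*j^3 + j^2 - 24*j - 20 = (j - 2)*(j + 1)*(j + 2)*(j + 5)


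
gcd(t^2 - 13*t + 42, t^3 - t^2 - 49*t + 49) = t - 7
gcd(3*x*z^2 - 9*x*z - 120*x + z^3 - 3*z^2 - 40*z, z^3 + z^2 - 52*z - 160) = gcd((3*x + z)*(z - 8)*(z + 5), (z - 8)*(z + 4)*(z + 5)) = z^2 - 3*z - 40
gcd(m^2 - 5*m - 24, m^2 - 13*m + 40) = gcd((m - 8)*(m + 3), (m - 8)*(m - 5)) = m - 8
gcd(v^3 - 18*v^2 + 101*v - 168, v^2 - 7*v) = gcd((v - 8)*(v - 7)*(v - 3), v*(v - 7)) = v - 7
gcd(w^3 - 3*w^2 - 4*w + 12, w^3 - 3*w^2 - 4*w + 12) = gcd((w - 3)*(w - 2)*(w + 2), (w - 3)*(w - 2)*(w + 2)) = w^3 - 3*w^2 - 4*w + 12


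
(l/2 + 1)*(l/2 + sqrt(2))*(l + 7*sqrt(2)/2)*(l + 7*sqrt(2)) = l^4/4 + l^3/2 + 25*sqrt(2)*l^3/8 + 25*sqrt(2)*l^2/4 + 91*l^2/4 + 49*sqrt(2)*l/2 + 91*l/2 + 49*sqrt(2)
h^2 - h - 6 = (h - 3)*(h + 2)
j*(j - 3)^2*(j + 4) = j^4 - 2*j^3 - 15*j^2 + 36*j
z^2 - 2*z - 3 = (z - 3)*(z + 1)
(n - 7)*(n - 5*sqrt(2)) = n^2 - 5*sqrt(2)*n - 7*n + 35*sqrt(2)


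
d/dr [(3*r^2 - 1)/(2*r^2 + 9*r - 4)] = (27*r^2 - 20*r + 9)/(4*r^4 + 36*r^3 + 65*r^2 - 72*r + 16)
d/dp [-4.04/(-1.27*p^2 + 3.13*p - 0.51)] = (12.6452 - 10.2616*p)/(1.27*p^2 - 3.13*p + 0.51)^2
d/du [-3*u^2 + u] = 1 - 6*u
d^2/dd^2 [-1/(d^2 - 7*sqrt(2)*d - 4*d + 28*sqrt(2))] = 2*(d^2 - 7*sqrt(2)*d - 4*d - (-2*d + 4 + 7*sqrt(2))^2 + 28*sqrt(2))/(d^2 - 7*sqrt(2)*d - 4*d + 28*sqrt(2))^3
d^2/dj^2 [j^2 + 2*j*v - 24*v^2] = 2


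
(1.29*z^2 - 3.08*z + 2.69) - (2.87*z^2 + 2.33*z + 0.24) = -1.58*z^2 - 5.41*z + 2.45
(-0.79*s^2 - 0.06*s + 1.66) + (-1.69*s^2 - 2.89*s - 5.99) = -2.48*s^2 - 2.95*s - 4.33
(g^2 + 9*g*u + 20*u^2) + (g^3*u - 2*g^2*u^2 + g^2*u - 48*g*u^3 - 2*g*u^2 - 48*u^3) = g^3*u - 2*g^2*u^2 + g^2*u + g^2 - 48*g*u^3 - 2*g*u^2 + 9*g*u - 48*u^3 + 20*u^2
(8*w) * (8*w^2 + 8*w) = 64*w^3 + 64*w^2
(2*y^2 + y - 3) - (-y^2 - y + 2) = 3*y^2 + 2*y - 5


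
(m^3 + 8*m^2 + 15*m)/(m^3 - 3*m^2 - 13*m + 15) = m*(m + 5)/(m^2 - 6*m + 5)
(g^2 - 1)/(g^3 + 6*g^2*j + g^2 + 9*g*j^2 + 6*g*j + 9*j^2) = (g - 1)/(g^2 + 6*g*j + 9*j^2)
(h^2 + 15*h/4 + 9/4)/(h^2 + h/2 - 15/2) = (4*h + 3)/(2*(2*h - 5))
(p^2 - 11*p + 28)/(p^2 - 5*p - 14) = (p - 4)/(p + 2)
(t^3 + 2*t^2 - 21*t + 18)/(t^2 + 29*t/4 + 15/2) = 4*(t^2 - 4*t + 3)/(4*t + 5)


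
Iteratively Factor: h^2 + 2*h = (h)*(h + 2)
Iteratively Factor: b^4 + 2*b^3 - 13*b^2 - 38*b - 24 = (b + 1)*(b^3 + b^2 - 14*b - 24) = (b + 1)*(b + 3)*(b^2 - 2*b - 8) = (b + 1)*(b + 2)*(b + 3)*(b - 4)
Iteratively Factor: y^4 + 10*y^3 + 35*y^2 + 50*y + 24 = (y + 3)*(y^3 + 7*y^2 + 14*y + 8) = (y + 3)*(y + 4)*(y^2 + 3*y + 2) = (y + 1)*(y + 3)*(y + 4)*(y + 2)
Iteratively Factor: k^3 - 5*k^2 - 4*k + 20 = (k + 2)*(k^2 - 7*k + 10) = (k - 5)*(k + 2)*(k - 2)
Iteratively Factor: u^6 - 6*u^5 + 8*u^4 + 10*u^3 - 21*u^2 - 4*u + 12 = (u + 1)*(u^5 - 7*u^4 + 15*u^3 - 5*u^2 - 16*u + 12) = (u - 1)*(u + 1)*(u^4 - 6*u^3 + 9*u^2 + 4*u - 12) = (u - 1)*(u + 1)^2*(u^3 - 7*u^2 + 16*u - 12) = (u - 3)*(u - 1)*(u + 1)^2*(u^2 - 4*u + 4) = (u - 3)*(u - 2)*(u - 1)*(u + 1)^2*(u - 2)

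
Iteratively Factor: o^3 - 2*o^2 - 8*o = (o)*(o^2 - 2*o - 8) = o*(o - 4)*(o + 2)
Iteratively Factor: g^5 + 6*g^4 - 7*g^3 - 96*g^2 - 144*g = (g - 4)*(g^4 + 10*g^3 + 33*g^2 + 36*g) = (g - 4)*(g + 4)*(g^3 + 6*g^2 + 9*g) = (g - 4)*(g + 3)*(g + 4)*(g^2 + 3*g) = (g - 4)*(g + 3)^2*(g + 4)*(g)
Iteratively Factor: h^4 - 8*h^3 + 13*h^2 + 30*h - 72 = (h - 3)*(h^3 - 5*h^2 - 2*h + 24) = (h - 4)*(h - 3)*(h^2 - h - 6) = (h - 4)*(h - 3)^2*(h + 2)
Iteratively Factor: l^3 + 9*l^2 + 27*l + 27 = (l + 3)*(l^2 + 6*l + 9) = (l + 3)^2*(l + 3)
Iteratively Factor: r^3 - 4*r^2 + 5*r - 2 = (r - 1)*(r^2 - 3*r + 2) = (r - 1)^2*(r - 2)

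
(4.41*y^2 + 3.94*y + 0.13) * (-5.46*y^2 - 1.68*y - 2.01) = -24.0786*y^4 - 28.9212*y^3 - 16.1931*y^2 - 8.1378*y - 0.2613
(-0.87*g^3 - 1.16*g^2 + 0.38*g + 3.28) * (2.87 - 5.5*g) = 4.785*g^4 + 3.8831*g^3 - 5.4192*g^2 - 16.9494*g + 9.4136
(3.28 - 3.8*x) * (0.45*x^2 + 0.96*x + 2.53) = -1.71*x^3 - 2.172*x^2 - 6.4652*x + 8.2984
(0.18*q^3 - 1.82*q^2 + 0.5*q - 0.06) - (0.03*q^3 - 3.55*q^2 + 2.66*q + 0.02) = 0.15*q^3 + 1.73*q^2 - 2.16*q - 0.08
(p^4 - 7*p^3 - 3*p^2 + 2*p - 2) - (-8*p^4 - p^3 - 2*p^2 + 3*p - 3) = 9*p^4 - 6*p^3 - p^2 - p + 1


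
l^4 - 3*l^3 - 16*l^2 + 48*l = l*(l - 4)*(l - 3)*(l + 4)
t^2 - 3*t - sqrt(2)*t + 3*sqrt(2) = (t - 3)*(t - sqrt(2))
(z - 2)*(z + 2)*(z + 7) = z^3 + 7*z^2 - 4*z - 28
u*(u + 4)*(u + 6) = u^3 + 10*u^2 + 24*u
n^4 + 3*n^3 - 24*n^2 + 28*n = n*(n - 2)^2*(n + 7)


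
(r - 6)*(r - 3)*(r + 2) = r^3 - 7*r^2 + 36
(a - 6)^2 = a^2 - 12*a + 36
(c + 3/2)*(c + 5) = c^2 + 13*c/2 + 15/2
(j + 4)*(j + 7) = j^2 + 11*j + 28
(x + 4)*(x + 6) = x^2 + 10*x + 24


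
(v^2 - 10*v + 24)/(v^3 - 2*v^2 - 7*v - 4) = (v - 6)/(v^2 + 2*v + 1)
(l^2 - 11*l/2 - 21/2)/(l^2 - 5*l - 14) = (l + 3/2)/(l + 2)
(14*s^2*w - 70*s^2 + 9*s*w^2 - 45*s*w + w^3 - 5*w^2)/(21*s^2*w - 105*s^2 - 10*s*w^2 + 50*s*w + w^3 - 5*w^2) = (14*s^2 + 9*s*w + w^2)/(21*s^2 - 10*s*w + w^2)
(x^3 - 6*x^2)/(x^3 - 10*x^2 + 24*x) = x/(x - 4)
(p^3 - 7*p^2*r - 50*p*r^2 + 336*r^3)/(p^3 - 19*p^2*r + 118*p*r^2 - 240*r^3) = (p + 7*r)/(p - 5*r)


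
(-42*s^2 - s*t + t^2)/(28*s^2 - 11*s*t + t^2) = (-6*s - t)/(4*s - t)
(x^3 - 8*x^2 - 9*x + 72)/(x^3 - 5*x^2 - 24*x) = (x - 3)/x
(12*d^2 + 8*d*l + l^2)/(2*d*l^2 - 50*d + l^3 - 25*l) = (6*d + l)/(l^2 - 25)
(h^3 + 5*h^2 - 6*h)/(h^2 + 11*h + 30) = h*(h - 1)/(h + 5)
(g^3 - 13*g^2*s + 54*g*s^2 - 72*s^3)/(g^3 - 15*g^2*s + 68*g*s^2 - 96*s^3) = (-g + 6*s)/(-g + 8*s)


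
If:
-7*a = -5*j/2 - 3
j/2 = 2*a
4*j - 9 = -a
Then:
No Solution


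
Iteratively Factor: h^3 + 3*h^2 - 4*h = (h - 1)*(h^2 + 4*h) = (h - 1)*(h + 4)*(h)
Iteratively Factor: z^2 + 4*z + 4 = (z + 2)*(z + 2)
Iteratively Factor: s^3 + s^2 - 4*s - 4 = (s + 1)*(s^2 - 4) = (s + 1)*(s + 2)*(s - 2)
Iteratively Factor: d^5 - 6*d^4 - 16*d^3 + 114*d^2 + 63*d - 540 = (d + 3)*(d^4 - 9*d^3 + 11*d^2 + 81*d - 180) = (d - 4)*(d + 3)*(d^3 - 5*d^2 - 9*d + 45) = (d - 4)*(d - 3)*(d + 3)*(d^2 - 2*d - 15) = (d - 4)*(d - 3)*(d + 3)^2*(d - 5)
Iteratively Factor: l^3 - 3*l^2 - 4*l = (l)*(l^2 - 3*l - 4) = l*(l + 1)*(l - 4)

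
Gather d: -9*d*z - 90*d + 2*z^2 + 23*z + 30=d*(-9*z - 90) + 2*z^2 + 23*z + 30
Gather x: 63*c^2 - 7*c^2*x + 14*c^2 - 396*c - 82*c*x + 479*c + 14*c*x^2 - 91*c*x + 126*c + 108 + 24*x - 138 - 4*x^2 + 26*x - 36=77*c^2 + 209*c + x^2*(14*c - 4) + x*(-7*c^2 - 173*c + 50) - 66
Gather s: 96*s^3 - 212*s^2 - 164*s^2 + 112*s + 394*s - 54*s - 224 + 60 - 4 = 96*s^3 - 376*s^2 + 452*s - 168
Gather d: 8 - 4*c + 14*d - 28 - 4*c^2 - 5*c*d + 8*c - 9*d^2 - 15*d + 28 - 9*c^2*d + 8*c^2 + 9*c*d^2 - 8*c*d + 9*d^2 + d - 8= 4*c^2 + 9*c*d^2 + 4*c + d*(-9*c^2 - 13*c)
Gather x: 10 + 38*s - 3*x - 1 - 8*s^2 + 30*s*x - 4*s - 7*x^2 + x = -8*s^2 + 34*s - 7*x^2 + x*(30*s - 2) + 9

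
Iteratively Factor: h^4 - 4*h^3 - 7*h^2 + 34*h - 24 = (h - 1)*(h^3 - 3*h^2 - 10*h + 24) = (h - 1)*(h + 3)*(h^2 - 6*h + 8) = (h - 4)*(h - 1)*(h + 3)*(h - 2)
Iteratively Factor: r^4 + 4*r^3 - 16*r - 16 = (r - 2)*(r^3 + 6*r^2 + 12*r + 8) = (r - 2)*(r + 2)*(r^2 + 4*r + 4) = (r - 2)*(r + 2)^2*(r + 2)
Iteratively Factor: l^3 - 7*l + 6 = (l + 3)*(l^2 - 3*l + 2) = (l - 1)*(l + 3)*(l - 2)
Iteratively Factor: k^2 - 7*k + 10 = (k - 2)*(k - 5)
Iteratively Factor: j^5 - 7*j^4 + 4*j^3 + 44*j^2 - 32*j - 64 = (j - 4)*(j^4 - 3*j^3 - 8*j^2 + 12*j + 16) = (j - 4)*(j + 1)*(j^3 - 4*j^2 - 4*j + 16) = (j - 4)*(j - 2)*(j + 1)*(j^2 - 2*j - 8) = (j - 4)^2*(j - 2)*(j + 1)*(j + 2)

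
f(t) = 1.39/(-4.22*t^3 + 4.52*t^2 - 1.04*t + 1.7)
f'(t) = 1.39*(12.66*t^2 - 9.04*t + 1.04)/(-4.22*t^3 + 4.52*t^2 - 1.04*t + 1.7)^2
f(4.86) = -0.00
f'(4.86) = 0.00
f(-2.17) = 0.02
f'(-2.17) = 0.02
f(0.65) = 0.78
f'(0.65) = 0.23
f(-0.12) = 0.73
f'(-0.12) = 0.89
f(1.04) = 1.83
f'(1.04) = 12.82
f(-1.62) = 0.04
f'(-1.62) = 0.06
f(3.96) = -0.01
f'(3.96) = 0.01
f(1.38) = -0.63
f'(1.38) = 3.58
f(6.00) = -0.00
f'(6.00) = 0.00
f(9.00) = -0.00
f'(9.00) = 0.00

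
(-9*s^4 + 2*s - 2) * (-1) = 9*s^4 - 2*s + 2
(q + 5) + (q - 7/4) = 2*q + 13/4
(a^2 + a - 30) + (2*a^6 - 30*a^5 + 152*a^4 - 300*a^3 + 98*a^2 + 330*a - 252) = 2*a^6 - 30*a^5 + 152*a^4 - 300*a^3 + 99*a^2 + 331*a - 282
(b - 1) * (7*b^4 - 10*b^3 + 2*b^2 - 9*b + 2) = 7*b^5 - 17*b^4 + 12*b^3 - 11*b^2 + 11*b - 2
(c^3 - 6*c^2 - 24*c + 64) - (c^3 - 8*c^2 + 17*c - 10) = 2*c^2 - 41*c + 74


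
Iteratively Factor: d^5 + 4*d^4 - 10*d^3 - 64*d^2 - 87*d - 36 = (d - 4)*(d^4 + 8*d^3 + 22*d^2 + 24*d + 9) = (d - 4)*(d + 1)*(d^3 + 7*d^2 + 15*d + 9) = (d - 4)*(d + 1)^2*(d^2 + 6*d + 9) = (d - 4)*(d + 1)^2*(d + 3)*(d + 3)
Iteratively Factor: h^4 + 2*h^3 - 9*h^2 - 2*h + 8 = (h + 1)*(h^3 + h^2 - 10*h + 8) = (h + 1)*(h + 4)*(h^2 - 3*h + 2) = (h - 1)*(h + 1)*(h + 4)*(h - 2)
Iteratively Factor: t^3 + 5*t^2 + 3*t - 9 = (t + 3)*(t^2 + 2*t - 3) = (t + 3)^2*(t - 1)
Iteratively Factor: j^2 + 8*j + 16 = (j + 4)*(j + 4)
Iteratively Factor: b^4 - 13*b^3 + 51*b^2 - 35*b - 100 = (b - 4)*(b^3 - 9*b^2 + 15*b + 25) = (b - 4)*(b + 1)*(b^2 - 10*b + 25) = (b - 5)*(b - 4)*(b + 1)*(b - 5)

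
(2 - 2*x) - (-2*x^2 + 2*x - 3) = 2*x^2 - 4*x + 5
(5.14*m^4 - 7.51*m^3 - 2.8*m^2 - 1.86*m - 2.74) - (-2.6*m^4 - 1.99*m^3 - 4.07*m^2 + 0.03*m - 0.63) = 7.74*m^4 - 5.52*m^3 + 1.27*m^2 - 1.89*m - 2.11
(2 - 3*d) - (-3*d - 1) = 3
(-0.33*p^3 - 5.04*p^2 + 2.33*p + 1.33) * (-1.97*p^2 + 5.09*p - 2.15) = 0.6501*p^5 + 8.2491*p^4 - 29.5342*p^3 + 20.0756*p^2 + 1.7602*p - 2.8595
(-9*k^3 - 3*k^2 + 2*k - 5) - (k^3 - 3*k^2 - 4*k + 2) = -10*k^3 + 6*k - 7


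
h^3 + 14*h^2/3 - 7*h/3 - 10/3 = (h - 1)*(h + 2/3)*(h + 5)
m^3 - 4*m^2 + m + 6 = (m - 3)*(m - 2)*(m + 1)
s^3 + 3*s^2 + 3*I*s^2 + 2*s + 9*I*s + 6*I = (s + 1)*(s + 2)*(s + 3*I)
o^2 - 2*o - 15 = (o - 5)*(o + 3)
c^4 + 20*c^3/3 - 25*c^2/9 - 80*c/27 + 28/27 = (c - 2/3)*(c - 1/3)*(c + 2/3)*(c + 7)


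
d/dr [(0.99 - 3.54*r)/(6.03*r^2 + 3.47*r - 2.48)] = (21.3462*r^2 - 11.9394*r + 5.3439)/(36.3609*r^4 + 41.8482*r^3 - 17.8679*r^2 - 17.2112*r + 6.1504)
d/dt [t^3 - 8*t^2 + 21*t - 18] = 3*t^2 - 16*t + 21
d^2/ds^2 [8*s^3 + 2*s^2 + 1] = 48*s + 4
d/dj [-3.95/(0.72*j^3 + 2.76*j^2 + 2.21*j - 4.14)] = (8.532*j^2 + 21.804*j + 8.7295)/(0.72*j^3 + 2.76*j^2 + 2.21*j - 4.14)^2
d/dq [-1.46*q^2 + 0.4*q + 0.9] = 0.4 - 2.92*q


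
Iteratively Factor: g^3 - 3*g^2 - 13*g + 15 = (g + 3)*(g^2 - 6*g + 5) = (g - 1)*(g + 3)*(g - 5)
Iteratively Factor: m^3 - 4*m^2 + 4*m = (m - 2)*(m^2 - 2*m) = m*(m - 2)*(m - 2)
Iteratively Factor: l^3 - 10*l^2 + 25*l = (l)*(l^2 - 10*l + 25) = l*(l - 5)*(l - 5)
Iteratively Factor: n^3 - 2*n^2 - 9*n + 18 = (n - 2)*(n^2 - 9) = (n - 2)*(n + 3)*(n - 3)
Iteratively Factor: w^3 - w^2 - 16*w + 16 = (w - 4)*(w^2 + 3*w - 4) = (w - 4)*(w - 1)*(w + 4)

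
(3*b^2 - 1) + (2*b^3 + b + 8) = 2*b^3 + 3*b^2 + b + 7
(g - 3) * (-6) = 18 - 6*g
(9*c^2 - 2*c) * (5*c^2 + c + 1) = 45*c^4 - c^3 + 7*c^2 - 2*c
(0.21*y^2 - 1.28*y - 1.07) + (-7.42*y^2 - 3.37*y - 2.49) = -7.21*y^2 - 4.65*y - 3.56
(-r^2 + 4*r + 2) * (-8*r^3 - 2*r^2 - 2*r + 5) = 8*r^5 - 30*r^4 - 22*r^3 - 17*r^2 + 16*r + 10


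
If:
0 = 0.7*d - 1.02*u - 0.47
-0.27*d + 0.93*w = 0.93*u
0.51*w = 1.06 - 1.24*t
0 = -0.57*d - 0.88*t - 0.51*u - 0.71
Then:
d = -2.46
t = 2.03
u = -2.15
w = -2.86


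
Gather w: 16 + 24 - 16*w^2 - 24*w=-16*w^2 - 24*w + 40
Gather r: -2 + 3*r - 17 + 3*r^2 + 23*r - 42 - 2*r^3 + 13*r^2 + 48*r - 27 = -2*r^3 + 16*r^2 + 74*r - 88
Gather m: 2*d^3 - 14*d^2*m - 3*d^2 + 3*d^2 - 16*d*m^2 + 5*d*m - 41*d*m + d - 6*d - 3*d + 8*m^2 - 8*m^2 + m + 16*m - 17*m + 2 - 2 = 2*d^3 - 16*d*m^2 - 8*d + m*(-14*d^2 - 36*d)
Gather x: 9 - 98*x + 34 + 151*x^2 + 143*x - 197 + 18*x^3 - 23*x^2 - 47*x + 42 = 18*x^3 + 128*x^2 - 2*x - 112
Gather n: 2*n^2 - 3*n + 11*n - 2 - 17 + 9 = 2*n^2 + 8*n - 10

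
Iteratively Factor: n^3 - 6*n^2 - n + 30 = (n - 3)*(n^2 - 3*n - 10) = (n - 3)*(n + 2)*(n - 5)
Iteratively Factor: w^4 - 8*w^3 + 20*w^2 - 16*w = (w - 2)*(w^3 - 6*w^2 + 8*w) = (w - 2)^2*(w^2 - 4*w) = (w - 4)*(w - 2)^2*(w)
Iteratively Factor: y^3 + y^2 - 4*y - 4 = (y + 2)*(y^2 - y - 2) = (y + 1)*(y + 2)*(y - 2)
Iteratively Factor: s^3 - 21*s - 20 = (s + 1)*(s^2 - s - 20) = (s - 5)*(s + 1)*(s + 4)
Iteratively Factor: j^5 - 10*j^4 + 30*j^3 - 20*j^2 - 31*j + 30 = (j - 2)*(j^4 - 8*j^3 + 14*j^2 + 8*j - 15) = (j - 3)*(j - 2)*(j^3 - 5*j^2 - j + 5) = (j - 3)*(j - 2)*(j - 1)*(j^2 - 4*j - 5) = (j - 3)*(j - 2)*(j - 1)*(j + 1)*(j - 5)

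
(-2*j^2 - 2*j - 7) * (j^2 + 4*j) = -2*j^4 - 10*j^3 - 15*j^2 - 28*j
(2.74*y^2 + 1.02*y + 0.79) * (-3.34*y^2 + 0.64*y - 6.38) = -9.1516*y^4 - 1.6532*y^3 - 19.467*y^2 - 6.002*y - 5.0402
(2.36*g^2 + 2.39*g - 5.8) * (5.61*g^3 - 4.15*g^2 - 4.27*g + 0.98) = 13.2396*g^5 + 3.6139*g^4 - 52.5337*g^3 + 16.1775*g^2 + 27.1082*g - 5.684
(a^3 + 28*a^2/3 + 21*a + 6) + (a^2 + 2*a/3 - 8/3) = a^3 + 31*a^2/3 + 65*a/3 + 10/3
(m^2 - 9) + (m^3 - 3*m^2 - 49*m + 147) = m^3 - 2*m^2 - 49*m + 138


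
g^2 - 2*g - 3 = (g - 3)*(g + 1)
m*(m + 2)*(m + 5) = m^3 + 7*m^2 + 10*m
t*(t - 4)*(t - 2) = t^3 - 6*t^2 + 8*t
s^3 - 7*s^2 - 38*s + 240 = (s - 8)*(s - 5)*(s + 6)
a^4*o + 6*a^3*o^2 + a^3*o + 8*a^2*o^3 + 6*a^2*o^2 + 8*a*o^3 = a*(a + 2*o)*(a + 4*o)*(a*o + o)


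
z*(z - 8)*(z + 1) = z^3 - 7*z^2 - 8*z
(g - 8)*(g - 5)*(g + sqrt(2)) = g^3 - 13*g^2 + sqrt(2)*g^2 - 13*sqrt(2)*g + 40*g + 40*sqrt(2)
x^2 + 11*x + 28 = (x + 4)*(x + 7)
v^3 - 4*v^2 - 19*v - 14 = (v - 7)*(v + 1)*(v + 2)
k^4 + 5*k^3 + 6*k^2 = k^2*(k + 2)*(k + 3)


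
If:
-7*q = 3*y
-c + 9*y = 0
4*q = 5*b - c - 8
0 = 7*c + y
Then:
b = 8/5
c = 0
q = 0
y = 0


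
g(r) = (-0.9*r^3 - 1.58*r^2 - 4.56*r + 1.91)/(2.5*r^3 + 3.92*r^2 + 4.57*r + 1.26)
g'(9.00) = 0.00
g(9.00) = -0.38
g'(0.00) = -9.12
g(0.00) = 1.52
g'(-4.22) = -0.06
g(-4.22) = -0.45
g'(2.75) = 0.02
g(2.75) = -0.43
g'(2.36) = 0.02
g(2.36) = -0.44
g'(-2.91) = -0.21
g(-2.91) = -0.59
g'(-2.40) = -0.42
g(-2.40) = -0.75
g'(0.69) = -0.52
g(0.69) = -0.32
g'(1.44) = -0.02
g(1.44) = -0.45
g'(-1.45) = -1.97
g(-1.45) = -1.67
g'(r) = (-7.5*r^2 - 7.84*r - 4.57)*(-0.9*r^3 - 1.58*r^2 - 4.56*r + 1.91)/(2.5*r^3 + 3.92*r^2 + 4.57*r + 1.26)^2 + (-2.7*r^2 - 3.16*r - 4.56)/(2.5*r^3 + 3.92*r^2 + 4.57*r + 1.26)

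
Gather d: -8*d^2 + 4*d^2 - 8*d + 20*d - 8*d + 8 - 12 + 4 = -4*d^2 + 4*d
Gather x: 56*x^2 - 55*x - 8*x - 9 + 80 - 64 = 56*x^2 - 63*x + 7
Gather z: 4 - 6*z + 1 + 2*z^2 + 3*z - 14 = 2*z^2 - 3*z - 9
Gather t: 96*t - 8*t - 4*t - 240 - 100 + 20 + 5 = 84*t - 315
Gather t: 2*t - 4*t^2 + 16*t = -4*t^2 + 18*t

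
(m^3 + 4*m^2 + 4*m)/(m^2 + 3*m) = (m^2 + 4*m + 4)/(m + 3)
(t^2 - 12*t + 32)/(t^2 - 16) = (t - 8)/(t + 4)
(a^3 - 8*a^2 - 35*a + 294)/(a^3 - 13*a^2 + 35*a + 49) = (a + 6)/(a + 1)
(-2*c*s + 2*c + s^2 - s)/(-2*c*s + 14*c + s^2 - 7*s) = (s - 1)/(s - 7)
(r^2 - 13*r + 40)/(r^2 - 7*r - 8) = (r - 5)/(r + 1)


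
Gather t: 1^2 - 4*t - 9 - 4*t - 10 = -8*t - 18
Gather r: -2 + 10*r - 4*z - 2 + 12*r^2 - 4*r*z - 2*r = 12*r^2 + r*(8 - 4*z) - 4*z - 4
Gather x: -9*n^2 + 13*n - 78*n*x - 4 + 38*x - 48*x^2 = -9*n^2 + 13*n - 48*x^2 + x*(38 - 78*n) - 4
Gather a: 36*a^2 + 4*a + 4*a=36*a^2 + 8*a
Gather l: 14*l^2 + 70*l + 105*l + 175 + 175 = 14*l^2 + 175*l + 350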